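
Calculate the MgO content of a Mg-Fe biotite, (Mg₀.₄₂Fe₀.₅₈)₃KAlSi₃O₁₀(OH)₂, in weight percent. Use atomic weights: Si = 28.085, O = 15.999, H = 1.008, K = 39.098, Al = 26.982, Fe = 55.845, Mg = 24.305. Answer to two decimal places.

10.76 wt%

Formula mass = 472.134 g/mol.
1.26 Mg → 1.2600 mol MgO per formula unit; M(MgO) = 40.304, so MgO mass = 50.783 g.
50.783/472.134 × 100 = 10.76 wt%.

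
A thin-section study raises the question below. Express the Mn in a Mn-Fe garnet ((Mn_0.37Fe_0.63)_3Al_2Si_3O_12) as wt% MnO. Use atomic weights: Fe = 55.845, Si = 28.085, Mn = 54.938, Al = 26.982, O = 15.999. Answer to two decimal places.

15.85 wt%

Molar mass of (Mn_0.37Fe_0.63)_3Al_2Si_3O_12 = 1.11*54.938 + 1.89*55.845 + 2*26.982 + 3*28.085 + 12*15.999 = 496.735 g/mol.
Each formula unit contains 1.11 Mn, equivalent to 1.11/1 = 1.1100 mol MnO.
M(MnO) = 1×54.938 + 1×15.999 = 70.937 g/mol.
Mass of MnO per formula unit = 1.1100 × 70.937 = 78.740 g.
MnO wt% = 78.740 / 496.735 × 100 = 15.85%.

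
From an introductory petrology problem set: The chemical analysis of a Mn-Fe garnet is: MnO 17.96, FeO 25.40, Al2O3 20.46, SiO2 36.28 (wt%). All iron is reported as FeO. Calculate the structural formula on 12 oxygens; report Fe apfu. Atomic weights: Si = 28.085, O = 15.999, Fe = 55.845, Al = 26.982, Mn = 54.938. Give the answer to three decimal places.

1.756 Fe apfu

MnO (M=70.937): mol = 0.25318; Mn = 0.25318, O = 0.25318.
FeO (M=71.844): mol = 0.35354; Fe = 0.35354, O = 0.35354.
Al2O3 (M=101.961): mol = 0.20066; Al = 0.40132, O = 0.60198.
SiO2 (M=60.083): mol = 0.60383; Si = 0.60383, O = 1.20766.
ΣO = 2.41636; factor = 12/ΣO = 4.96615.
Fe apfu = 0.35354 × 4.96615 = 1.756.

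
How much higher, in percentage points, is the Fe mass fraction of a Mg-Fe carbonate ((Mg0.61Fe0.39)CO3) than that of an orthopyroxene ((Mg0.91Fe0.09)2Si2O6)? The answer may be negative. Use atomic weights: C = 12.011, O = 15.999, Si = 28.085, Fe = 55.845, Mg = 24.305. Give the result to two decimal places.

17.67 percentage points

M((Mg0.61Fe0.39)CO3) = 96.614 g/mol, so wt% Fe = 21.780/96.614 × 100 = 22.54%.
M((Mg0.91Fe0.09)2Si2O6) = 206.451 g/mol, so wt% Fe = 10.052/206.451 × 100 = 4.87%.
22.54 − 4.87 = 17.67 pp.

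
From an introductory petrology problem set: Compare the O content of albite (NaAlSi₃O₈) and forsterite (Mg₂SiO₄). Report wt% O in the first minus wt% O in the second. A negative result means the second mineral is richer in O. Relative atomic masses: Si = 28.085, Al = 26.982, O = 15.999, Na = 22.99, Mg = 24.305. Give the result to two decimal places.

3.32 percentage points

O in NaAlSi₃O₈: molar mass 262.219 g/mol; 8×15.999 = 127.992 g → 48.81 wt%.
O in Mg₂SiO₄: molar mass 140.691 g/mol; 4×15.999 = 63.996 g → 45.49 wt%.
Difference = 48.81 − 45.49 = 3.32 percentage points.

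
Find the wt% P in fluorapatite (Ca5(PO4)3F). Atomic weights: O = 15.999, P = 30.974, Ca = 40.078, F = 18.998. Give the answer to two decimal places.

18.43 mass %

M(Ca5(PO4)3F) = 504.298 g/mol.
P contributes 3 × 30.974 = 92.922 g per mole.
92.922/504.298 = 0.1843 → 18.43%.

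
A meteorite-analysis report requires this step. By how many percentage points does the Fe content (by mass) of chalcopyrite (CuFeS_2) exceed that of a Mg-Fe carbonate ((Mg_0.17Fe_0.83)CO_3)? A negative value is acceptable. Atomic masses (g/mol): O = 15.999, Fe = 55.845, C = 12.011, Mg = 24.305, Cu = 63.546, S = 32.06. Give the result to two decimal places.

First mineral: 55.845 g Fe in 183.511 g formula = 30.43 wt% Fe.
Second mineral: 46.351 g Fe in 110.491 g formula = 41.95 wt% Fe.
30.43% − 41.95% gives a difference of -11.52 percentage points.

-11.52 percentage points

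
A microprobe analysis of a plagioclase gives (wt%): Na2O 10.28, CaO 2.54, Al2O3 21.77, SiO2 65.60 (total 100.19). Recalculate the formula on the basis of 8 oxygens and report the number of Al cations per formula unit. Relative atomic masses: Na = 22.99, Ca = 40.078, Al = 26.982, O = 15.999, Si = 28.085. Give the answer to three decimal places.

1.125 Al apfu

10.28 wt% Na2O ÷ 61.979 g/mol = 0.16586 mol, giving 0.33172 Na and 0.16586 O.
2.54 wt% CaO ÷ 56.077 g/mol = 0.04529 mol, giving 0.04529 Ca and 0.04529 O.
21.77 wt% Al2O3 ÷ 101.961 g/mol = 0.21351 mol, giving 0.42702 Al and 0.64053 O.
65.60 wt% SiO2 ÷ 60.083 g/mol = 1.09182 mol, giving 1.09182 Si and 2.18364 O.
Oxygen sums to 3.03532; scaling by 8/3.03532 = 2.63564 puts the formula on 8 O.
Al: 0.42702 × 2.63564 = 1.125 atoms per formula unit.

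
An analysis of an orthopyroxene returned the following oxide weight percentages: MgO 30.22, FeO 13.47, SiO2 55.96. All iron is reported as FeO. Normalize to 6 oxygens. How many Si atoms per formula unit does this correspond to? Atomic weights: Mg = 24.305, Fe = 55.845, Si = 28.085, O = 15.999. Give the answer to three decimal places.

30.22 wt% MgO ÷ 40.304 g/mol = 0.74980 mol, giving 0.74980 Mg and 0.74980 O.
13.47 wt% FeO ÷ 71.844 g/mol = 0.18749 mol, giving 0.18749 Fe and 0.18749 O.
55.96 wt% SiO2 ÷ 60.083 g/mol = 0.93138 mol, giving 0.93138 Si and 1.86276 O.
Oxygen sums to 2.80005; scaling by 6/2.80005 = 2.14282 puts the formula on 6 O.
Si: 0.93138 × 2.14282 = 1.996 atoms per formula unit.

1.996 Si apfu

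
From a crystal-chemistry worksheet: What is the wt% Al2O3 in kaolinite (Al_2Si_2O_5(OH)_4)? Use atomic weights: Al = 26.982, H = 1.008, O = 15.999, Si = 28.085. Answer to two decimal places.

Formula mass = 258.157 g/mol.
2 Al → 1.0000 mol Al2O3 per formula unit; M(Al2O3) = 101.961, so Al2O3 mass = 101.961 g.
101.961/258.157 × 100 = 39.50 wt%.

39.50 wt%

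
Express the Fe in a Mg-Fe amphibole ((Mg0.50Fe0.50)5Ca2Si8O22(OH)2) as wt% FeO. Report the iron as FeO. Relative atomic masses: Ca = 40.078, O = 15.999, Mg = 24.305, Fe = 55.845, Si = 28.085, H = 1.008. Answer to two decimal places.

20.15 wt%

Formula mass = 891.203 g/mol.
2.50 Fe → 2.5000 mol FeO per formula unit; M(FeO) = 71.844, so FeO mass = 179.610 g.
179.610/891.203 × 100 = 20.15 wt%.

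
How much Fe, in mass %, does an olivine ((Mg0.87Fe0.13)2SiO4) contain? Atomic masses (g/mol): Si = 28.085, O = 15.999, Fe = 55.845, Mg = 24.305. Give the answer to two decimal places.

Molar mass of (Mg0.87Fe0.13)2SiO4: 1.74·24.305 + 0.26·55.845 + 1·28.085 + 4·15.999 = 148.891 g/mol.
Mass of Fe per formula unit: 0.26 × 55.845 = 14.520 g.
Weight fraction Fe = 14.520 / 148.891 = 0.0975.

9.75 mass %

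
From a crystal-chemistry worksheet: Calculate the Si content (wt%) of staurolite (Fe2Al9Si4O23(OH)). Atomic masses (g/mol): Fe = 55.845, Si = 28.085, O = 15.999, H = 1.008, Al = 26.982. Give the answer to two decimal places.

13.19 wt%

M(Fe2Al9Si4O23(OH)) = 851.852 g/mol.
Si contributes 4 × 28.085 = 112.340 g per mole.
112.340/851.852 = 0.1319 → 13.19%.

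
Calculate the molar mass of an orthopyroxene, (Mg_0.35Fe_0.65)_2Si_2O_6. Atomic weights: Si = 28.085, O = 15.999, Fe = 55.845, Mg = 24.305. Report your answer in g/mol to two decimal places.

241.78 g/mol

The formula mass is the sum 0.70*24.305 + 1.30*55.845 + 2*28.085 + 6*15.999.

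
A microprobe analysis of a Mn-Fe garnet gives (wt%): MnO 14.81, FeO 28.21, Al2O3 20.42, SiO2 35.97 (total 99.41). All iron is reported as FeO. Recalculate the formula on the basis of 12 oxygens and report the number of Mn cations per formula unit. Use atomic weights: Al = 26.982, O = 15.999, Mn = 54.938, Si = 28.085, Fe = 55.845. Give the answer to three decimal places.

1.044 Mn apfu

14.81 wt% MnO ÷ 70.937 g/mol = 0.20878 mol, giving 0.20878 Mn and 0.20878 O.
28.21 wt% FeO ÷ 71.844 g/mol = 0.39266 mol, giving 0.39266 Fe and 0.39266 O.
20.42 wt% Al2O3 ÷ 101.961 g/mol = 0.20027 mol, giving 0.40054 Al and 0.60081 O.
35.97 wt% SiO2 ÷ 60.083 g/mol = 0.59867 mol, giving 0.59867 Si and 1.19734 O.
Oxygen sums to 2.39959; scaling by 12/2.39959 = 5.00085 puts the formula on 12 O.
Mn: 0.20878 × 5.00085 = 1.044 atoms per formula unit.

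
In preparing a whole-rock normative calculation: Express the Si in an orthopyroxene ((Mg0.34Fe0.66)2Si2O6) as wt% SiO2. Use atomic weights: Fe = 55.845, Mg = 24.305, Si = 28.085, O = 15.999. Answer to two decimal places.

49.57 wt%

M((Mg0.34Fe0.66)2Si2O6) = 242.407 g/mol; M(SiO2) = 60.083 g/mol.
Moles SiO2 per formula unit = 2 Si ÷ 1 = 2.0000.
SiO2 fraction = (2.0000 × 60.083) / 242.407 = 120.166/242.407 = 0.4957.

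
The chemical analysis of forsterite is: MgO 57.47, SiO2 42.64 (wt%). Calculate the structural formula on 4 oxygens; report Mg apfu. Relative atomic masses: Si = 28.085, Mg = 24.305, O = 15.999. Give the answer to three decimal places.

2.005 Mg apfu

MgO (M=40.304): mol = 1.42591; Mg = 1.42591, O = 1.42591.
SiO2 (M=60.083): mol = 0.70968; Si = 0.70968, O = 1.41936.
ΣO = 2.84527; factor = 4/ΣO = 1.40584.
Mg apfu = 1.42591 × 1.40584 = 2.005.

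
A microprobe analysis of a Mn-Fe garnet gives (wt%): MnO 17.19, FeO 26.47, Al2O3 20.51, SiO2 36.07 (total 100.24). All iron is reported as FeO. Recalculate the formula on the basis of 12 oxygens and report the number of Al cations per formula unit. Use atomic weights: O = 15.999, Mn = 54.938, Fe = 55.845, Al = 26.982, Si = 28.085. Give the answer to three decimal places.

17.19 wt% MnO ÷ 70.937 g/mol = 0.24233 mol, giving 0.24233 Mn and 0.24233 O.
26.47 wt% FeO ÷ 71.844 g/mol = 0.36844 mol, giving 0.36844 Fe and 0.36844 O.
20.51 wt% Al2O3 ÷ 101.961 g/mol = 0.20116 mol, giving 0.40232 Al and 0.60348 O.
36.07 wt% SiO2 ÷ 60.083 g/mol = 0.60034 mol, giving 0.60034 Si and 1.20068 O.
Oxygen sums to 2.41493; scaling by 12/2.41493 = 4.96909 puts the formula on 12 O.
Al: 0.40232 × 4.96909 = 1.999 atoms per formula unit.

1.999 Al apfu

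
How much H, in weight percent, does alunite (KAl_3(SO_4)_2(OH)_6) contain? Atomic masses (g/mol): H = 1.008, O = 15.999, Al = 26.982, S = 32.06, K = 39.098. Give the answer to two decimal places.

1.46 weight percent

Formula mass = 1·39.098 + 3·26.982 + 2·32.06 + 14·15.999 + 6·1.008 = 414.198 g/mol, of which 6.048 g is H.
So H makes up 6.048/414.198 = 0.0146 of the mass, i.e. 1.46%.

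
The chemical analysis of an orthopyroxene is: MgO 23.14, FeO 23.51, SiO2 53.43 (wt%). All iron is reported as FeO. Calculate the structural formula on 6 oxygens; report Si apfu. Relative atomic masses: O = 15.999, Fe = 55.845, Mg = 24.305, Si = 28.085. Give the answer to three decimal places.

1.991 Si apfu

MgO (M=40.304): mol = 0.57414; Mg = 0.57414, O = 0.57414.
FeO (M=71.844): mol = 0.32724; Fe = 0.32724, O = 0.32724.
SiO2 (M=60.083): mol = 0.88927; Si = 0.88927, O = 1.77854.
ΣO = 2.67992; factor = 6/ΣO = 2.23887.
Si apfu = 0.88927 × 2.23887 = 1.991.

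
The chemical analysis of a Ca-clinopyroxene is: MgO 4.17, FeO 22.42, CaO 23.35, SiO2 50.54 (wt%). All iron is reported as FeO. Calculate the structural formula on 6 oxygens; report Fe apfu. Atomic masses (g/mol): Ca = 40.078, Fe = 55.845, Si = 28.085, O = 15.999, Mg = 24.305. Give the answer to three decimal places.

MgO (M=40.304): mol = 0.10346; Mg = 0.10346, O = 0.10346.
FeO (M=71.844): mol = 0.31207; Fe = 0.31207, O = 0.31207.
CaO (M=56.077): mol = 0.41639; Ca = 0.41639, O = 0.41639.
SiO2 (M=60.083): mol = 0.84117; Si = 0.84117, O = 1.68234.
ΣO = 2.51426; factor = 6/ΣO = 2.38639.
Fe apfu = 0.31207 × 2.38639 = 0.745.

0.745 Fe apfu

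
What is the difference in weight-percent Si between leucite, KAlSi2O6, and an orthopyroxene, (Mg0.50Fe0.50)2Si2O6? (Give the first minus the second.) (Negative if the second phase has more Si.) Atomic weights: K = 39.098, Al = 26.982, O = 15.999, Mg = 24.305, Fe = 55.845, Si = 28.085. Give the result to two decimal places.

M(KAlSi2O6) = 218.244 g/mol, so wt% Si = 56.170/218.244 × 100 = 25.74%.
M((Mg0.50Fe0.50)2Si2O6) = 232.314 g/mol, so wt% Si = 56.170/232.314 × 100 = 24.18%.
25.74 − 24.18 = 1.56 pp.

1.56 percentage points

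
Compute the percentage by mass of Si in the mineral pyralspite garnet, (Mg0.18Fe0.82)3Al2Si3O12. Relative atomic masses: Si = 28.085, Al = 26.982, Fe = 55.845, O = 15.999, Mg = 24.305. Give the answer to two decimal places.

17.53 weight percent

Molar mass of (Mg0.18Fe0.82)3Al2Si3O12: 0.54×24.305 + 2.46×55.845 + 2×26.982 + 3×28.085 + 12×15.999 = 480.710 g/mol.
Mass of Si per formula unit: 3 × 28.085 = 84.255 g.
Weight fraction Si = 84.255 / 480.710 = 0.1753.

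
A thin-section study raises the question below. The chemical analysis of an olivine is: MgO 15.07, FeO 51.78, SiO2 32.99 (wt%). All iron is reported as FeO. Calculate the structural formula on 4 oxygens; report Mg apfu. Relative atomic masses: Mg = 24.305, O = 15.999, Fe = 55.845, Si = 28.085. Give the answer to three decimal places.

MgO (M=40.304): mol = 0.37391; Mg = 0.37391, O = 0.37391.
FeO (M=71.844): mol = 0.72073; Fe = 0.72073, O = 0.72073.
SiO2 (M=60.083): mol = 0.54907; Si = 0.54907, O = 1.09814.
ΣO = 2.19278; factor = 4/ΣO = 1.82417.
Mg apfu = 0.37391 × 1.82417 = 0.682.

0.682 Mg apfu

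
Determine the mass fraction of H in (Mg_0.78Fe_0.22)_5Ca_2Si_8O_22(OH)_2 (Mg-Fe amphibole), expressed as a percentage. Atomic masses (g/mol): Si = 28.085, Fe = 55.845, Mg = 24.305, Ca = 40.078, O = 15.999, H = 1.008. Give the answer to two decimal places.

Formula mass = 3.90*24.305 + 1.10*55.845 + 2*40.078 + 8*28.085 + 24*15.999 + 2*1.008 = 847.047 g/mol, of which 2.016 g is H.
So H makes up 2.016/847.047 = 0.0024 of the mass, i.e. 0.24%.

0.24 mass %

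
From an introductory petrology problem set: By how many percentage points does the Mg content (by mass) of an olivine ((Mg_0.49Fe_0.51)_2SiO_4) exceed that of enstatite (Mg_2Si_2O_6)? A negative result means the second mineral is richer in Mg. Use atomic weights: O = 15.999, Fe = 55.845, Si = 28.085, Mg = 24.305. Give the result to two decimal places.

First mineral: 23.819 g Mg in 172.862 g formula = 13.78 wt% Mg.
Second mineral: 48.610 g Mg in 200.774 g formula = 24.21 wt% Mg.
13.78% − 24.21% gives a difference of -10.43 percentage points.

-10.43 percentage points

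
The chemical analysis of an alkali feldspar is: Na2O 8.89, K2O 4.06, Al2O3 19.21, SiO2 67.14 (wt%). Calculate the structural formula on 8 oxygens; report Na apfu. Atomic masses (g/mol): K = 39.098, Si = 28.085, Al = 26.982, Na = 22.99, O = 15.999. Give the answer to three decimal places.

8.89 wt% Na2O ÷ 61.979 g/mol = 0.14344 mol, giving 0.28688 Na and 0.14344 O.
4.06 wt% K2O ÷ 94.195 g/mol = 0.04310 mol, giving 0.08620 K and 0.04310 O.
19.21 wt% Al2O3 ÷ 101.961 g/mol = 0.18841 mol, giving 0.37682 Al and 0.56523 O.
67.14 wt% SiO2 ÷ 60.083 g/mol = 1.11745 mol, giving 1.11745 Si and 2.23490 O.
Oxygen sums to 2.98667; scaling by 8/2.98667 = 2.67857 puts the formula on 8 O.
Na: 0.28688 × 2.67857 = 0.768 atoms per formula unit.

0.768 Na apfu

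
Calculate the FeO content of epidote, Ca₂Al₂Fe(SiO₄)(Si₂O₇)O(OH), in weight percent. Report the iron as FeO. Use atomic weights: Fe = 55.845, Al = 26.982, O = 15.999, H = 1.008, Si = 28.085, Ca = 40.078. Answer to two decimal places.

14.87 wt%

Molar mass of Ca₂Al₂Fe(SiO₄)(Si₂O₇)O(OH) = 2*40.078 + 2*26.982 + 1*55.845 + 3*28.085 + 13*15.999 + 1*1.008 = 483.215 g/mol.
Each formula unit contains 1 Fe, equivalent to 1/1 = 1.0000 mol FeO.
M(FeO) = 1×55.845 + 1×15.999 = 71.844 g/mol.
Mass of FeO per formula unit = 1.0000 × 71.844 = 71.844 g.
FeO wt% = 71.844 / 483.215 × 100 = 14.87%.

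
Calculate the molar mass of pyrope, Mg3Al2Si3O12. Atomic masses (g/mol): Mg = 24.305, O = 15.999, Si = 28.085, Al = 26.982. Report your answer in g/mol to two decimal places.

403.12 g/mol

The formula mass is the sum 3(24.305) + 2(26.982) + 3(28.085) + 12(15.999).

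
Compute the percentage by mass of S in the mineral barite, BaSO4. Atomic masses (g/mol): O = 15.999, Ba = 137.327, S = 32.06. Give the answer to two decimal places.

M(BaSO4) = 233.383 g/mol.
S contributes 1 × 32.06 = 32.060 g per mole.
32.060/233.383 = 0.1374 → 13.74%.

13.74 wt%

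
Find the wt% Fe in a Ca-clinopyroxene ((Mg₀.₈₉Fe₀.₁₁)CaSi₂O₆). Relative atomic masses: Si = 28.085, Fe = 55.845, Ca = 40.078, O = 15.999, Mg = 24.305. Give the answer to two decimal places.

M((Mg₀.₈₉Fe₀.₁₁)CaSi₂O₆) = 220.016 g/mol.
Fe contributes 0.11 × 55.845 = 6.143 g per mole.
6.143/220.016 = 0.0279 → 2.79%.

2.79 weight percent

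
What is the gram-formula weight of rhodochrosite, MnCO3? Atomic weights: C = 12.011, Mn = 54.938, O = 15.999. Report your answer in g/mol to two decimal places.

114.95 g/mol

M = 1(54.938) + 1(12.011) + 3(15.999)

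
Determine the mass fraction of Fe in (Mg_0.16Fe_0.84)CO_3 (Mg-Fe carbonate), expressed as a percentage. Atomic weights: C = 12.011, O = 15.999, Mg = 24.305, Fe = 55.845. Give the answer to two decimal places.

42.33 mass %

Formula mass = 0.16×24.305 + 0.84×55.845 + 1×12.011 + 3×15.999 = 110.807 g/mol, of which 46.910 g is Fe.
So Fe makes up 46.910/110.807 = 0.4233 of the mass, i.e. 42.33%.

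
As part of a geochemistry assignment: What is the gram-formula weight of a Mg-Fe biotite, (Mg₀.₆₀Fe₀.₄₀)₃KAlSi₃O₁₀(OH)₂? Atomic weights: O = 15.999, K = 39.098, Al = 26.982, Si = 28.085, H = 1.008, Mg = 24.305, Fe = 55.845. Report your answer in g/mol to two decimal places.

Mg: 1.80 × 24.305 = 43.7490
Fe: 1.20 × 55.845 = 67.0140
K: 1 × 39.098 = 39.0980
Al: 1 × 26.982 = 26.9820
Si: 3 × 28.085 = 84.2550
O: 12 × 15.999 = 191.9880
H: 2 × 1.008 = 2.0160
Summing the contributions gives the formula mass.

455.10 g/mol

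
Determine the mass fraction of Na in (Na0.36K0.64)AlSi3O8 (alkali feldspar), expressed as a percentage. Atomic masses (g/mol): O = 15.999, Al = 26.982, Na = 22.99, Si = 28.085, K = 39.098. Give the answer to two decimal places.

3.04 wt%

Molar mass of (Na0.36K0.64)AlSi3O8: 0.36·22.99 + 0.64·39.098 + 1·26.982 + 3·28.085 + 8·15.999 = 272.528 g/mol.
Mass of Na per formula unit: 0.36 × 22.99 = 8.276 g.
Weight fraction Na = 8.276 / 272.528 = 0.0304.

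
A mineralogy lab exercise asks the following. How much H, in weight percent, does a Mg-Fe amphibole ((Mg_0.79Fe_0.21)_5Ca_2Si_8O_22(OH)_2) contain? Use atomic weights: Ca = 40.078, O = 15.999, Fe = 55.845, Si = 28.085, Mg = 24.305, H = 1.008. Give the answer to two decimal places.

0.24 weight percent

M((Mg_0.79Fe_0.21)_5Ca_2Si_8O_22(OH)_2) = 845.470 g/mol.
H contributes 2 × 1.008 = 2.016 g per mole.
2.016/845.470 = 0.0024 → 0.24%.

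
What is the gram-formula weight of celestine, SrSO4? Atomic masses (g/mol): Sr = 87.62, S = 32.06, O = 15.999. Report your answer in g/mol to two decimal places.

The formula mass is the sum 1·87.62 + 1·32.06 + 4·15.999.

183.68 g/mol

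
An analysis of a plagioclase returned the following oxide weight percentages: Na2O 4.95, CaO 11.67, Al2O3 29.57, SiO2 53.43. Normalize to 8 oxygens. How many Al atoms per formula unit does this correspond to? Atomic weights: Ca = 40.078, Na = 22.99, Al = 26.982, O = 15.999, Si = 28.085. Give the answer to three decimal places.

1.580 Al apfu

Na2O: 4.95/61.979 = 0.07987 mol → 0.15974 mol Na, 0.07987 mol O.
CaO: 11.67/56.077 = 0.20811 mol → 0.20811 mol Ca, 0.20811 mol O.
Al2O3: 29.57/101.961 = 0.29001 mol → 0.58002 mol Al, 0.87003 mol O.
SiO2: 53.43/60.083 = 0.88927 mol → 0.88927 mol Si, 1.77854 mol O.
Total oxygen = 2.93655 mol. Normalization factor = 8/2.93655 = 2.72429.
Al per 8 O = 0.58002 × 2.72429 = 1.580.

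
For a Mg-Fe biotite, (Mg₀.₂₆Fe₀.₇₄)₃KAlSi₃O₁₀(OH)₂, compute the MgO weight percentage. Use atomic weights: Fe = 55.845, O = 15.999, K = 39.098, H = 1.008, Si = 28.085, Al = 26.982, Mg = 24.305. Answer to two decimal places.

Molar mass of (Mg₀.₂₆Fe₀.₇₄)₃KAlSi₃O₁₀(OH)₂ = 0.78×24.305 + 2.22×55.845 + 1×39.098 + 1×26.982 + 3×28.085 + 12×15.999 + 2×1.008 = 487.273 g/mol.
Each formula unit contains 0.78 Mg, equivalent to 0.78/1 = 0.7800 mol MgO.
M(MgO) = 1×24.305 + 1×15.999 = 40.304 g/mol.
Mass of MgO per formula unit = 0.7800 × 40.304 = 31.437 g.
MgO wt% = 31.437 / 487.273 × 100 = 6.45%.

6.45 wt%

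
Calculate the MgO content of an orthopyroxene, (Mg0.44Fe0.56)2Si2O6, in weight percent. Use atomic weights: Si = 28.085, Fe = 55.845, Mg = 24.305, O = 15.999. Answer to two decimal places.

Molar mass of (Mg0.44Fe0.56)2Si2O6 = 0.88×24.305 + 1.12×55.845 + 2×28.085 + 6×15.999 = 236.099 g/mol.
Each formula unit contains 0.88 Mg, equivalent to 0.88/1 = 0.8800 mol MgO.
M(MgO) = 1×24.305 + 1×15.999 = 40.304 g/mol.
Mass of MgO per formula unit = 0.8800 × 40.304 = 35.468 g.
MgO wt% = 35.468 / 236.099 × 100 = 15.02%.

15.02 wt%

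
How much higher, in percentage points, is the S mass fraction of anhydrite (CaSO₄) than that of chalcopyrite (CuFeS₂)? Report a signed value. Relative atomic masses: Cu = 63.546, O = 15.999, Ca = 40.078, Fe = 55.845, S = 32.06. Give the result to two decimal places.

First mineral: 32.060 g S in 136.134 g formula = 23.55 wt% S.
Second mineral: 64.120 g S in 183.511 g formula = 34.94 wt% S.
23.55% − 34.94% gives a difference of -11.39 percentage points.

-11.39 percentage points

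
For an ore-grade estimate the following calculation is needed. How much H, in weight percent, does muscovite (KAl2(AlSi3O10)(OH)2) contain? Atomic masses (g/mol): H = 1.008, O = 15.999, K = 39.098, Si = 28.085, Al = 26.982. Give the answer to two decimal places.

0.51 weight percent

Formula mass = 1*39.098 + 3*26.982 + 3*28.085 + 12*15.999 + 2*1.008 = 398.303 g/mol, of which 2.016 g is H.
So H makes up 2.016/398.303 = 0.0051 of the mass, i.e. 0.51%.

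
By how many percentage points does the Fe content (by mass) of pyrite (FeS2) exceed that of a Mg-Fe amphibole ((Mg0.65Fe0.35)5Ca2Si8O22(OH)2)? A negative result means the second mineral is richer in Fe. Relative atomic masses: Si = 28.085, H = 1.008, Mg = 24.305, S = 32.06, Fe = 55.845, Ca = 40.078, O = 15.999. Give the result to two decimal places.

M(FeS2) = 119.965 g/mol, so wt% Fe = 55.845/119.965 × 100 = 46.55%.
M((Mg0.65Fe0.35)5Ca2Si8O22(OH)2) = 867.548 g/mol, so wt% Fe = 97.729/867.548 × 100 = 11.26%.
46.55 − 11.26 = 35.29 pp.

35.29 percentage points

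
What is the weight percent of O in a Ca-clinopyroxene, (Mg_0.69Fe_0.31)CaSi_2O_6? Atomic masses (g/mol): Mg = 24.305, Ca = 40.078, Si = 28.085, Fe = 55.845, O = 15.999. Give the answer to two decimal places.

42.41 wt%

Molar mass of (Mg_0.69Fe_0.31)CaSi_2O_6: 0.69*24.305 + 0.31*55.845 + 1*40.078 + 2*28.085 + 6*15.999 = 226.324 g/mol.
Mass of O per formula unit: 6 × 15.999 = 95.994 g.
Weight fraction O = 95.994 / 226.324 = 0.4241.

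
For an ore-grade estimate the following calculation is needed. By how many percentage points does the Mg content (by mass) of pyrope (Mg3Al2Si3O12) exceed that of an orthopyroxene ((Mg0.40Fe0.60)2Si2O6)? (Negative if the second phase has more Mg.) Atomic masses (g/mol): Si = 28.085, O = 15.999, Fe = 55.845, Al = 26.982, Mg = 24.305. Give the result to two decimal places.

Mg in Mg3Al2Si3O12: molar mass 403.122 g/mol; 3×24.305 = 72.915 g → 18.09 wt%.
Mg in (Mg0.40Fe0.60)2Si2O6: molar mass 238.622 g/mol; 0.80×24.305 = 19.444 g → 8.15 wt%.
Difference = 18.09 − 8.15 = 9.94 percentage points.

9.94 percentage points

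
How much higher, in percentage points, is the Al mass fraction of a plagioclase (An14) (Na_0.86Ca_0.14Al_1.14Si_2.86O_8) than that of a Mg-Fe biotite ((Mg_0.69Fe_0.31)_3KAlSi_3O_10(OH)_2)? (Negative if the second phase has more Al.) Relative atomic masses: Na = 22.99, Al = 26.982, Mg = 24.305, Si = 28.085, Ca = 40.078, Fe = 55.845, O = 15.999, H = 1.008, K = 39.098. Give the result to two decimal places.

First mineral: 30.759 g Al in 264.457 g formula = 11.63 wt% Al.
Second mineral: 26.982 g Al in 446.586 g formula = 6.04 wt% Al.
11.63% − 6.04% gives a difference of 5.59 percentage points.

5.59 percentage points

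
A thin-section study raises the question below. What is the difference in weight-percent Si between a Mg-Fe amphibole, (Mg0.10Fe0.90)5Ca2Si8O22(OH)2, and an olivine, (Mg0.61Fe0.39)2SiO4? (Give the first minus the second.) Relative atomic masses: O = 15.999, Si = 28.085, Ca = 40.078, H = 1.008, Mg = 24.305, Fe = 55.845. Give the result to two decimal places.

Si in (Mg0.10Fe0.90)5Ca2Si8O22(OH)2: molar mass 954.283 g/mol; 8×28.085 = 224.680 g → 23.54 wt%.
Si in (Mg0.61Fe0.39)2SiO4: molar mass 165.292 g/mol; 1×28.085 = 28.085 g → 16.99 wt%.
Difference = 23.54 − 16.99 = 6.55 percentage points.

6.55 percentage points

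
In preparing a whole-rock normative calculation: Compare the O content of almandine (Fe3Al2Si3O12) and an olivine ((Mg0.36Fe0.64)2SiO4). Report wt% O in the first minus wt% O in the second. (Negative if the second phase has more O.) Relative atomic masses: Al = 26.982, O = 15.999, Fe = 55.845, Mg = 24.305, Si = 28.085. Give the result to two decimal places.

3.23 percentage points

O in Fe3Al2Si3O12: molar mass 497.742 g/mol; 12×15.999 = 191.988 g → 38.57 wt%.
O in (Mg0.36Fe0.64)2SiO4: molar mass 181.062 g/mol; 4×15.999 = 63.996 g → 35.34 wt%.
Difference = 38.57 − 35.34 = 3.23 percentage points.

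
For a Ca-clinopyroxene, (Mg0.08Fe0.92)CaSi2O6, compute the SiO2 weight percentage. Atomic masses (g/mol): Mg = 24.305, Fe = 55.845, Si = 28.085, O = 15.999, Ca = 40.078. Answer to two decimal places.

48.93 wt%

Formula mass = 245.564 g/mol.
2 Si → 2.0000 mol SiO2 per formula unit; M(SiO2) = 60.083, so SiO2 mass = 120.166 g.
120.166/245.564 × 100 = 48.93 wt%.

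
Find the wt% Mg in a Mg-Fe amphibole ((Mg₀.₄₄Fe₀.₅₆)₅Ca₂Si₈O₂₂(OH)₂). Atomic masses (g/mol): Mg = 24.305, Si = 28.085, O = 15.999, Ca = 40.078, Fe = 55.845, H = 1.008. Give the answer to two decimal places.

M((Mg₀.₄₄Fe₀.₅₆)₅Ca₂Si₈O₂₂(OH)₂) = 900.665 g/mol.
Mg contributes 2.20 × 24.305 = 53.471 g per mole.
53.471/900.665 = 0.0594 → 5.94%.

5.94 wt%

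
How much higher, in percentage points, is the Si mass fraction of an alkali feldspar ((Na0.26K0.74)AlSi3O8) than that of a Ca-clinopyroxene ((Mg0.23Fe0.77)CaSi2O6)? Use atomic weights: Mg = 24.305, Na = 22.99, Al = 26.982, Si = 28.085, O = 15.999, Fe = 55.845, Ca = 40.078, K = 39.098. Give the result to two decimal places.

M((Na0.26K0.74)AlSi3O8) = 274.139 g/mol, so wt% Si = 84.255/274.139 × 100 = 30.73%.
M((Mg0.23Fe0.77)CaSi2O6) = 240.833 g/mol, so wt% Si = 56.170/240.833 × 100 = 23.32%.
30.73 − 23.32 = 7.41 pp.

7.41 percentage points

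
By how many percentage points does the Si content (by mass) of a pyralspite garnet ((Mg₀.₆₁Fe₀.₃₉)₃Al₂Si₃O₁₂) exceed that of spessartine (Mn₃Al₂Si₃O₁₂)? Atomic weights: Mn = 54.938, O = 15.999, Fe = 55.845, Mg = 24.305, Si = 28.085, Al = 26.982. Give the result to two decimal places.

2.13 percentage points

M((Mg₀.₆₁Fe₀.₃₉)₃Al₂Si₃O₁₂) = 440.024 g/mol, so wt% Si = 84.255/440.024 × 100 = 19.15%.
M(Mn₃Al₂Si₃O₁₂) = 495.021 g/mol, so wt% Si = 84.255/495.021 × 100 = 17.02%.
19.15 − 17.02 = 2.13 pp.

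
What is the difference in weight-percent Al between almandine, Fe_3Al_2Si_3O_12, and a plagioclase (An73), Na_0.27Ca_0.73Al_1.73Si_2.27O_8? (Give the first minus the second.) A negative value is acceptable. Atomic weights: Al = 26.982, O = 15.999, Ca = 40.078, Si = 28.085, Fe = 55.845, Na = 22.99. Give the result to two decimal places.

-6.20 percentage points

First mineral: 53.964 g Al in 497.742 g formula = 10.84 wt% Al.
Second mineral: 46.679 g Al in 273.888 g formula = 17.04 wt% Al.
10.84% − 17.04% gives a difference of -6.20 percentage points.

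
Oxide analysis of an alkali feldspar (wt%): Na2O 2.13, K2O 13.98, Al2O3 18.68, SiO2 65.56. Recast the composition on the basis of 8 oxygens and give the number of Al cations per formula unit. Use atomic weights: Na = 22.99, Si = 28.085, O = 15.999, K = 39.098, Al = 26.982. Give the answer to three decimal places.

Na2O: 2.13/61.979 = 0.03437 mol → 0.06874 mol Na, 0.03437 mol O.
K2O: 13.98/94.195 = 0.14842 mol → 0.29684 mol K, 0.14842 mol O.
Al2O3: 18.68/101.961 = 0.18321 mol → 0.36642 mol Al, 0.54963 mol O.
SiO2: 65.56/60.083 = 1.09116 mol → 1.09116 mol Si, 2.18232 mol O.
Total oxygen = 2.91474 mol. Normalization factor = 8/2.91474 = 2.74467.
Al per 8 O = 0.36642 × 2.74467 = 1.006.

1.006 Al apfu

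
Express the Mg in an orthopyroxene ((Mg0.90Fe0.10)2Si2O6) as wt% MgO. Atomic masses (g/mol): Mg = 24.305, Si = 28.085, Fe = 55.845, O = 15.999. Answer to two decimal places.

35.03 wt%

Formula mass = 207.082 g/mol.
1.80 Mg → 1.8000 mol MgO per formula unit; M(MgO) = 40.304, so MgO mass = 72.547 g.
72.547/207.082 × 100 = 35.03 wt%.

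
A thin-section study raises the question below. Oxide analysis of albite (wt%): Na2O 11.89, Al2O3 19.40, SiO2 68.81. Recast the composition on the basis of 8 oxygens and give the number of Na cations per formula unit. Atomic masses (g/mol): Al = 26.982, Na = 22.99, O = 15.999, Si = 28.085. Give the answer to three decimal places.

1.005 Na apfu

Na2O: 11.89/61.979 = 0.19184 mol → 0.38368 mol Na, 0.19184 mol O.
Al2O3: 19.40/101.961 = 0.19027 mol → 0.38054 mol Al, 0.57081 mol O.
SiO2: 68.81/60.083 = 1.14525 mol → 1.14525 mol Si, 2.29050 mol O.
Total oxygen = 3.05315 mol. Normalization factor = 8/3.05315 = 2.62024.
Na per 8 O = 0.38368 × 2.62024 = 1.005.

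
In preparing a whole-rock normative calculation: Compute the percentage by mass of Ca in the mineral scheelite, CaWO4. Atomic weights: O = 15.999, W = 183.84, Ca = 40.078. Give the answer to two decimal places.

M(CaWO4) = 287.914 g/mol.
Ca contributes 1 × 40.078 = 40.078 g per mole.
40.078/287.914 = 0.1392 → 13.92%.

13.92 mass %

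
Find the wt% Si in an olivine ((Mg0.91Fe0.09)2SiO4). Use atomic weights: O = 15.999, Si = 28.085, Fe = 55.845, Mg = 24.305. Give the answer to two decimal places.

19.19 weight percent

M((Mg0.91Fe0.09)2SiO4) = 146.368 g/mol.
Si contributes 1 × 28.085 = 28.085 g per mole.
28.085/146.368 = 0.1919 → 19.19%.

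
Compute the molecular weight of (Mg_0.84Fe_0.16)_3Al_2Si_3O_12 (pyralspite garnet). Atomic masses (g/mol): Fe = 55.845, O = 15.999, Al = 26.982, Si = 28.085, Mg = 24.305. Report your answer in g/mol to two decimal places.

418.26 g/mol

Mg: 2.52 × 24.305 = 61.2486
Fe: 0.48 × 55.845 = 26.8056
Al: 2 × 26.982 = 53.9640
Si: 3 × 28.085 = 84.2550
O: 12 × 15.999 = 191.9880
Summing the contributions gives the formula mass.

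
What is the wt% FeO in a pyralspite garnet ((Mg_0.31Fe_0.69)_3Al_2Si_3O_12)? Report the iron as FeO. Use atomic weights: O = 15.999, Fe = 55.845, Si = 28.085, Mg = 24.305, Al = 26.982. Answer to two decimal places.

31.75 wt%

Molar mass of (Mg_0.31Fe_0.69)_3Al_2Si_3O_12 = 0.93·24.305 + 2.07·55.845 + 2·26.982 + 3·28.085 + 12·15.999 = 468.410 g/mol.
Each formula unit contains 2.07 Fe, equivalent to 2.07/1 = 2.0700 mol FeO.
M(FeO) = 1×55.845 + 1×15.999 = 71.844 g/mol.
Mass of FeO per formula unit = 2.0700 × 71.844 = 148.717 g.
FeO wt% = 148.717 / 468.410 × 100 = 31.75%.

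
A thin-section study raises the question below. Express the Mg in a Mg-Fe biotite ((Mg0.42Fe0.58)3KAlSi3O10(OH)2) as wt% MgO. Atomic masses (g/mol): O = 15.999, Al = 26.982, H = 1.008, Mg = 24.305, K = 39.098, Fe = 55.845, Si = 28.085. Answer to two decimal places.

10.76 wt%

Molar mass of (Mg0.42Fe0.58)3KAlSi3O10(OH)2 = 1.26*24.305 + 1.74*55.845 + 1*39.098 + 1*26.982 + 3*28.085 + 12*15.999 + 2*1.008 = 472.134 g/mol.
Each formula unit contains 1.26 Mg, equivalent to 1.26/1 = 1.2600 mol MgO.
M(MgO) = 1×24.305 + 1×15.999 = 40.304 g/mol.
Mass of MgO per formula unit = 1.2600 × 40.304 = 50.783 g.
MgO wt% = 50.783 / 472.134 × 100 = 10.76%.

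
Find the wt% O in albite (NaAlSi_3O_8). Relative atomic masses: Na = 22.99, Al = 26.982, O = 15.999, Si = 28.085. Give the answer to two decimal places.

M(NaAlSi_3O_8) = 262.219 g/mol.
O contributes 8 × 15.999 = 127.992 g per mole.
127.992/262.219 = 0.4881 → 48.81%.

48.81 wt%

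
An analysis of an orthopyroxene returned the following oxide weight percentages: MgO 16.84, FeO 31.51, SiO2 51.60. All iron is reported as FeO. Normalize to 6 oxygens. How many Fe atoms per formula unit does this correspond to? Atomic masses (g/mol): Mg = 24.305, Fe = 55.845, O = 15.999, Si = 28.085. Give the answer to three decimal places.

16.84 wt% MgO ÷ 40.304 g/mol = 0.41782 mol, giving 0.41782 Mg and 0.41782 O.
31.51 wt% FeO ÷ 71.844 g/mol = 0.43859 mol, giving 0.43859 Fe and 0.43859 O.
51.60 wt% SiO2 ÷ 60.083 g/mol = 0.85881 mol, giving 0.85881 Si and 1.71762 O.
Oxygen sums to 2.57403; scaling by 6/2.57403 = 2.33098 puts the formula on 6 O.
Fe: 0.43859 × 2.33098 = 1.022 atoms per formula unit.

1.022 Fe apfu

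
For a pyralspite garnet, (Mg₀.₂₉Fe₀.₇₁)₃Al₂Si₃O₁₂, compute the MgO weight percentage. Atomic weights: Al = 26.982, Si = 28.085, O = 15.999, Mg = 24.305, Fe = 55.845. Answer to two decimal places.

7.46 wt%

Molar mass of (Mg₀.₂₉Fe₀.₇₁)₃Al₂Si₃O₁₂ = 0.87×24.305 + 2.13×55.845 + 2×26.982 + 3×28.085 + 12×15.999 = 470.302 g/mol.
Each formula unit contains 0.87 Mg, equivalent to 0.87/1 = 0.8700 mol MgO.
M(MgO) = 1×24.305 + 1×15.999 = 40.304 g/mol.
Mass of MgO per formula unit = 0.8700 × 40.304 = 35.064 g.
MgO wt% = 35.064 / 470.302 × 100 = 7.46%.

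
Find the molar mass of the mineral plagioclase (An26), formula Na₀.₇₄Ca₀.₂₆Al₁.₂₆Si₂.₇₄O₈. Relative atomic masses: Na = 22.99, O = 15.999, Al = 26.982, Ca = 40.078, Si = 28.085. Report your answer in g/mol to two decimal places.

Na: 0.74 × 22.99 = 17.0126
Ca: 0.26 × 40.078 = 10.4203
Al: 1.26 × 26.982 = 33.9973
Si: 2.74 × 28.085 = 76.9529
O: 8 × 15.999 = 127.9920
Summing the contributions gives the formula mass.

266.38 g/mol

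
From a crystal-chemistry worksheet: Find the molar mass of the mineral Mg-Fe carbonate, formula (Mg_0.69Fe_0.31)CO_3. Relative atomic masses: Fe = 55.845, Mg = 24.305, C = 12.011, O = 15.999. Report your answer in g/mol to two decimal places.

94.09 g/mol

M = 0.69(24.305) + 0.31(55.845) + 1(12.011) + 3(15.999)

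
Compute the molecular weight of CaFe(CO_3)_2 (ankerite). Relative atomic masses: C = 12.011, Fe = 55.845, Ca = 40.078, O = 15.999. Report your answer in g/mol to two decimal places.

M = 1(40.078) + 1(55.845) + 2(12.011) + 6(15.999)

215.94 g/mol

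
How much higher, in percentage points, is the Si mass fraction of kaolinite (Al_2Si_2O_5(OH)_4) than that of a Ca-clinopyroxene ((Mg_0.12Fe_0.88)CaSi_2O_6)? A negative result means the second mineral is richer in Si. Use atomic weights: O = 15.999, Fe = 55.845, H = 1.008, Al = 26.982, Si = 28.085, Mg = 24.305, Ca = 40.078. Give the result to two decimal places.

M(Al_2Si_2O_5(OH)_4) = 258.157 g/mol, so wt% Si = 56.170/258.157 × 100 = 21.76%.
M((Mg_0.12Fe_0.88)CaSi_2O_6) = 244.302 g/mol, so wt% Si = 56.170/244.302 × 100 = 22.99%.
21.76 − 22.99 = -1.23 pp.

-1.23 percentage points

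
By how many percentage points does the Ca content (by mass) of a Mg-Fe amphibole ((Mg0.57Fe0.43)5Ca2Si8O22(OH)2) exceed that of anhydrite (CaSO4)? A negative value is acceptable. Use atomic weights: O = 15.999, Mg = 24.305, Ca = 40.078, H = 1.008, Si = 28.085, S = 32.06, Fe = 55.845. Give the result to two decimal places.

-20.33 percentage points

First mineral: 80.156 g Ca in 880.164 g formula = 9.11 wt% Ca.
Second mineral: 40.078 g Ca in 136.134 g formula = 29.44 wt% Ca.
9.11% − 29.44% gives a difference of -20.33 percentage points.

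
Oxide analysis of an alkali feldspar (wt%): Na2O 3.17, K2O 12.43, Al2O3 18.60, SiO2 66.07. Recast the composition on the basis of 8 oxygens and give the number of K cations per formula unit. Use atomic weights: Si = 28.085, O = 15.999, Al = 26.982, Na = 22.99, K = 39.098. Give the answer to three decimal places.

0.721 K apfu

Na2O: 3.17/61.979 = 0.05115 mol → 0.10230 mol Na, 0.05115 mol O.
K2O: 12.43/94.195 = 0.13196 mol → 0.26392 mol K, 0.13196 mol O.
Al2O3: 18.60/101.961 = 0.18242 mol → 0.36484 mol Al, 0.54726 mol O.
SiO2: 66.07/60.083 = 1.09965 mol → 1.09965 mol Si, 2.19930 mol O.
Total oxygen = 2.92967 mol. Normalization factor = 8/2.92967 = 2.73068.
K per 8 O = 0.26392 × 2.73068 = 0.721.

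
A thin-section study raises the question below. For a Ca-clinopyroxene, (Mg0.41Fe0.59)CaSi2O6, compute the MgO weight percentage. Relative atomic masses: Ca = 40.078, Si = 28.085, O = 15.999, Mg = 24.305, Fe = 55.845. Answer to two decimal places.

Molar mass of (Mg0.41Fe0.59)CaSi2O6 = 0.41*24.305 + 0.59*55.845 + 1*40.078 + 2*28.085 + 6*15.999 = 235.156 g/mol.
Each formula unit contains 0.41 Mg, equivalent to 0.41/1 = 0.4100 mol MgO.
M(MgO) = 1×24.305 + 1×15.999 = 40.304 g/mol.
Mass of MgO per formula unit = 0.4100 × 40.304 = 16.525 g.
MgO wt% = 16.525 / 235.156 × 100 = 7.03%.

7.03 wt%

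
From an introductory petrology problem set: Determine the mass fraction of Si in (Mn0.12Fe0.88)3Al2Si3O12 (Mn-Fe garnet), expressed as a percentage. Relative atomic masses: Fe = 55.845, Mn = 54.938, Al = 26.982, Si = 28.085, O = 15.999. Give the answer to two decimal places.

16.94 wt%

M((Mn0.12Fe0.88)3Al2Si3O12) = 497.415 g/mol.
Si contributes 3 × 28.085 = 84.255 g per mole.
84.255/497.415 = 0.1694 → 16.94%.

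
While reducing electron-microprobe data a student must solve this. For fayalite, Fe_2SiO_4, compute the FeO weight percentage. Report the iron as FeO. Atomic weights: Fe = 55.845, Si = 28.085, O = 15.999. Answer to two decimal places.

70.51 wt%

Formula mass = 203.771 g/mol.
2 Fe → 2.0000 mol FeO per formula unit; M(FeO) = 71.844, so FeO mass = 143.688 g.
143.688/203.771 × 100 = 70.51 wt%.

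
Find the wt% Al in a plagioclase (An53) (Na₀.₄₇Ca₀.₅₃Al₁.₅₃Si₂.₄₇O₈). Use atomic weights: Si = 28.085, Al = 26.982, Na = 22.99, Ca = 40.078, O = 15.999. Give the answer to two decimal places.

M(Na₀.₄₇Ca₀.₅₃Al₁.₅₃Si₂.₄₇O₈) = 270.691 g/mol.
Al contributes 1.53 × 26.982 = 41.282 g per mole.
41.282/270.691 = 0.1525 → 15.25%.

15.25 weight percent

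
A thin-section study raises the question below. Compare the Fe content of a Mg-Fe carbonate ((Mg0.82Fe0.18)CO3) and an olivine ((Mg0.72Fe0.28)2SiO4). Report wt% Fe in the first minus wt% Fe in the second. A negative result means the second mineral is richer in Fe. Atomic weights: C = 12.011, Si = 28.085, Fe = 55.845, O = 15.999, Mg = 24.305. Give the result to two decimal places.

-8.58 percentage points

First mineral: 10.052 g Fe in 89.990 g formula = 11.17 wt% Fe.
Second mineral: 31.273 g Fe in 158.353 g formula = 19.75 wt% Fe.
11.17% − 19.75% gives a difference of -8.58 percentage points.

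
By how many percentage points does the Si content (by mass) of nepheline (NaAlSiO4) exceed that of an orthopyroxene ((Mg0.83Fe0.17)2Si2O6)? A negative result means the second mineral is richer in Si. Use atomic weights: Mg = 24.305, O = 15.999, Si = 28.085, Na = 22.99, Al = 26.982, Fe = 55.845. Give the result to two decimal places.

-6.79 percentage points

First mineral: 28.085 g Si in 142.053 g formula = 19.77 wt% Si.
Second mineral: 56.170 g Si in 211.498 g formula = 26.56 wt% Si.
19.77% − 26.56% gives a difference of -6.79 percentage points.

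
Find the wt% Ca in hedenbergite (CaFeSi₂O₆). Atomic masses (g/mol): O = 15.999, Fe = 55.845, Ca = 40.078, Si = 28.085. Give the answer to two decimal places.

16.15 weight percent

Formula mass = 1*40.078 + 1*55.845 + 2*28.085 + 6*15.999 = 248.087 g/mol, of which 40.078 g is Ca.
So Ca makes up 40.078/248.087 = 0.1615 of the mass, i.e. 16.15%.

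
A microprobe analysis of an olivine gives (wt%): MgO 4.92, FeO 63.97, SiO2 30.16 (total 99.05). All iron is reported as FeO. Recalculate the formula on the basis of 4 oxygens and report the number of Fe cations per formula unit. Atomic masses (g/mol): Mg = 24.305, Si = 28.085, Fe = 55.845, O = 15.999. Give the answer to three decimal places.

4.92 wt% MgO ÷ 40.304 g/mol = 0.12207 mol, giving 0.12207 Mg and 0.12207 O.
63.97 wt% FeO ÷ 71.844 g/mol = 0.89040 mol, giving 0.89040 Fe and 0.89040 O.
30.16 wt% SiO2 ÷ 60.083 g/mol = 0.50197 mol, giving 0.50197 Si and 1.00394 O.
Oxygen sums to 2.01641; scaling by 4/2.01641 = 1.98372 puts the formula on 4 O.
Fe: 0.89040 × 1.98372 = 1.766 atoms per formula unit.

1.766 Fe apfu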